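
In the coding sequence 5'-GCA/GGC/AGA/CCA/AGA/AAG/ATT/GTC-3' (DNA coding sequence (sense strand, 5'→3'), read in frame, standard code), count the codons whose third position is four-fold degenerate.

Codon 1 GCA (Ala): third position 4-fold.
Codon 2 GGC (Gly): third position 4-fold.
Codon 3 AGA (Arg): third position 2-fold.
Codon 4 CCA (Pro): third position 4-fold.
Codon 5 AGA (Arg): third position 2-fold.
Codon 6 AAG (Lys): third position 2-fold.
Codon 7 ATT (Ile): third position 3-fold.
Codon 8 GTC (Val): third position 4-fold.
Four-fold degenerate third positions: 4.

4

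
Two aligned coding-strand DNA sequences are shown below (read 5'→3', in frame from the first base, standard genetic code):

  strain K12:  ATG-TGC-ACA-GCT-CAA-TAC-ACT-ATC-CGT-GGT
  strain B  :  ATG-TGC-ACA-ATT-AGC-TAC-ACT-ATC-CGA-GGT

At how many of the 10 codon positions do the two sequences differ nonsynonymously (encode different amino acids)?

2

Codon 1: ATG Met / ATG Met — identical.
Codon 2: TGC Cys / TGC Cys — identical.
Codon 3: ACA Thr / ACA Thr — identical.
Codon 4: GCT Ala / ATT Ile — nonsynonymous.
Codon 5: CAA Gln / AGC Ser — nonsynonymous.
Codon 6: TAC Tyr / TAC Tyr — identical.
Codon 7: ACT Thr / ACT Thr — identical.
Codon 8: ATC Ile / ATC Ile — identical.
Codon 9: CGT Arg / CGA Arg — synonymous.
Codon 10: GGT Gly / GGT Gly — identical.
Nonsynonymous differences: 2.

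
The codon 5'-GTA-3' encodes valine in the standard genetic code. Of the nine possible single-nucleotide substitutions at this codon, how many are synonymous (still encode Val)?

Position 1: none → 0 synonymous.
Position 2: none → 0 synonymous.
Position 3: GTT, GTC, GTG → 3 synonymous.
Total: 0 + 0 + 3 = 3.

3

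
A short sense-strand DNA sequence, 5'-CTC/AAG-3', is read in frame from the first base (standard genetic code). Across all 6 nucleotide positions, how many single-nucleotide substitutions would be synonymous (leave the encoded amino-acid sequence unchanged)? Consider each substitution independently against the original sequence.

Codon 1 (CTC, Leu): 3 synonymous substitutions.
Codon 2 (AAG, Lys): 1 synonymous substitution.
Total: 3 + 1 = 4.

4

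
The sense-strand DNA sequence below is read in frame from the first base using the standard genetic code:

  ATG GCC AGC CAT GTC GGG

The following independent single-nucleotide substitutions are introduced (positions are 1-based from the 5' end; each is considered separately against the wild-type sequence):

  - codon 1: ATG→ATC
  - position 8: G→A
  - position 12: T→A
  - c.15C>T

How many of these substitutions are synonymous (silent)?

Codon 1: ATG (Met) → ATC (Ile) — missense.
Codon 3: AGC (Ser) → AAC (Asn) — missense.
Codon 4: CAT (His) → CAA (Gln) — missense.
Codon 5: GTC (Val) → GTT (Val) — synonymous.
Synonymous: 1 of 4.

1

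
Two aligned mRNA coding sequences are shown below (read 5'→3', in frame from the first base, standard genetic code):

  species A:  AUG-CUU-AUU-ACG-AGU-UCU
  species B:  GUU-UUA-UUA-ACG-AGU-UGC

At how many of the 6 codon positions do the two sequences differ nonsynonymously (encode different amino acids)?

Codon 1: AUG Met / GUU Val — nonsynonymous.
Codon 2: CUU Leu / UUA Leu — synonymous.
Codon 3: AUU Ile / UUA Leu — nonsynonymous.
Codon 4: ACG Thr / ACG Thr — identical.
Codon 5: AGU Ser / AGU Ser — identical.
Codon 6: UCU Ser / UGC Cys — nonsynonymous.
Nonsynonymous differences: 3.

3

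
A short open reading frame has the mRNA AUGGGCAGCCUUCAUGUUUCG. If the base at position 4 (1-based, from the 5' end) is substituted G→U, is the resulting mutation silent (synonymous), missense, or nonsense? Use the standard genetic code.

Position 4 falls in codon 2: GGC → Gly.
After the substitution the codon is UGC → Cys.
Gly ≠ Cys, so this is a missense mutation.

missense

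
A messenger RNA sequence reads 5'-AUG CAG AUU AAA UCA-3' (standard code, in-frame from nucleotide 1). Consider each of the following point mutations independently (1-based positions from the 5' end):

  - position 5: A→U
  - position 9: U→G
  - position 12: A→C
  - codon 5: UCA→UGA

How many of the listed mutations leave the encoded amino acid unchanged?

0

Codon 2: CAG (Gln) → CUG (Leu) — missense.
Codon 3: AUU (Ile) → AUG (Met) — missense.
Codon 4: AAA (Lys) → AAC (Asn) — missense.
Codon 5: UCA (Ser) → UGA (Stop) — nonsense.
Synonymous: 0 of 4.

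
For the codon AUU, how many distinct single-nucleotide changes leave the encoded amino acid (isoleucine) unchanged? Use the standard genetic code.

2

Position 1: none → 0 synonymous.
Position 2: none → 0 synonymous.
Position 3: AUC, AUA → 2 synonymous.
Total: 0 + 0 + 2 = 2.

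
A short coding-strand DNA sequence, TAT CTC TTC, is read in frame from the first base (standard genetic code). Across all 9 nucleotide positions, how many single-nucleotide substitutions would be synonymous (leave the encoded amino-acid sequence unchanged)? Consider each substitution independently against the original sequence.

Codon 1 (TAT, Tyr): 1 synonymous substitution.
Codon 2 (CTC, Leu): 3 synonymous substitutions.
Codon 3 (TTC, Phe): 1 synonymous substitution.
Total: 1 + 3 + 1 = 5.

5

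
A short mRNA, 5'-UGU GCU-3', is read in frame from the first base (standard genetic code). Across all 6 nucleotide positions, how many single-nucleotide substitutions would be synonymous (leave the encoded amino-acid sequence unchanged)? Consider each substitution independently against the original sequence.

4

Codon 1 (UGU, Cys): 1 synonymous substitution.
Codon 2 (GCU, Ala): 3 synonymous substitutions.
Total: 1 + 3 = 4.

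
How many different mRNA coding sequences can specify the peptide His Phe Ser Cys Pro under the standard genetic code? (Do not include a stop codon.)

His: 2 codons.
Phe: 2 codons.
Ser: 6 codons.
Cys: 2 codons.
Pro: 4 codons.
2 × 2 × 6 × 2 × 4 = 192.

192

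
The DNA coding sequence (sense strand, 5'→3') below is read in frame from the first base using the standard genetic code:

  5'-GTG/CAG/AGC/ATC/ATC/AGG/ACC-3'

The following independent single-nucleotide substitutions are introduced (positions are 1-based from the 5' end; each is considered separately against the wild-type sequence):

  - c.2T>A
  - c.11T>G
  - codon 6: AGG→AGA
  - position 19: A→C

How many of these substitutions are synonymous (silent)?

1

Codon 1: GTG (Val) → GAG (Glu) — missense.
Codon 4: ATC (Ile) → AGC (Ser) — missense.
Codon 6: AGG (Arg) → AGA (Arg) — synonymous.
Codon 7: ACC (Thr) → CCC (Pro) — missense.
Synonymous: 1 of 4.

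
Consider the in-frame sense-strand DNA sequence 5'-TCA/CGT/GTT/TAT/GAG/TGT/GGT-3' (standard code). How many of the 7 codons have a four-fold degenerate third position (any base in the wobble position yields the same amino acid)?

Codon 1 TCA (Ser): third position 4-fold.
Codon 2 CGT (Arg): third position 4-fold.
Codon 3 GTT (Val): third position 4-fold.
Codon 4 TAT (Tyr): third position 2-fold.
Codon 5 GAG (Glu): third position 2-fold.
Codon 6 TGT (Cys): third position 2-fold.
Codon 7 GGT (Gly): third position 4-fold.
Four-fold degenerate third positions: 4.

4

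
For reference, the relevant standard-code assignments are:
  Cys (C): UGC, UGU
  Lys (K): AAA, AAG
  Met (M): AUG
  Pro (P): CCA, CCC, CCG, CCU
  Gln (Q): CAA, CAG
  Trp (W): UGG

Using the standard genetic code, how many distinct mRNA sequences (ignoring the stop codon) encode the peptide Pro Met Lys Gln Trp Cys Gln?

64

Pro: 4 codons.
Met: 1 codon.
Lys: 2 codons.
Gln: 2 codons.
Trp: 1 codon.
Cys: 2 codons.
Gln: 2 codons.
4 × 1 × 2 × 2 × 1 × 2 × 2 = 64.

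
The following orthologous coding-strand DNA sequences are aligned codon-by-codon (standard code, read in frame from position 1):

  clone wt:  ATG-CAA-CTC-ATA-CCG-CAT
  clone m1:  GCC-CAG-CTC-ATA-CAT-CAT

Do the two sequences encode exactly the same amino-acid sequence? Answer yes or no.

no

Codon 1: ATG Met / GCC Ala — nonsynonymous.
Codon 2: CAA Gln / CAG Gln — synonymous.
Codon 3: CTC Leu / CTC Leu — identical.
Codon 4: ATA Ile / ATA Ile — identical.
Codon 5: CCG Pro / CAT His — nonsynonymous.
Codon 6: CAT His / CAT His — identical.
Nonsynonymous differences: 2 → different protein.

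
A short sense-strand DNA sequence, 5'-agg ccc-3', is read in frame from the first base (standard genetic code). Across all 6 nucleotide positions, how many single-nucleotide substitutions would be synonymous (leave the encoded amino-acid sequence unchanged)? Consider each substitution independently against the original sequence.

Codon 1 (AGG, Arg): 2 synonymous substitutions.
Codon 2 (CCC, Pro): 3 synonymous substitutions.
Total: 2 + 3 = 5.

5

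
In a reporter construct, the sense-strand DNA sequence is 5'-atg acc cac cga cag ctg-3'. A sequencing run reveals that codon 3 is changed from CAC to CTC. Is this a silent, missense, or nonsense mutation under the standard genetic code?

Position 8 falls in codon 3: CAC → His.
After the substitution the codon is CTC → Leu.
His ≠ Leu, so this is a missense mutation.

missense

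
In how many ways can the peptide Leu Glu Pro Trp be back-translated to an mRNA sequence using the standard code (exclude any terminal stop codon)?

48

Leu: 6 codons.
Glu: 2 codons.
Pro: 4 codons.
Trp: 1 codon.
6 × 2 × 4 × 1 = 48.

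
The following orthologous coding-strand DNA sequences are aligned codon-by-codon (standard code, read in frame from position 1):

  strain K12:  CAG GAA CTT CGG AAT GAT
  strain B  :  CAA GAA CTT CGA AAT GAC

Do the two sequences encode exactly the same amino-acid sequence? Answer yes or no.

Codon 1: CAG Gln / CAA Gln — synonymous.
Codon 2: GAA Glu / GAA Glu — identical.
Codon 3: CTT Leu / CTT Leu — identical.
Codon 4: CGG Arg / CGA Arg — synonymous.
Codon 5: AAT Asn / AAT Asn — identical.
Codon 6: GAT Asp / GAC Asp — synonymous.
Nonsynonymous differences: 0 → same protein.

yes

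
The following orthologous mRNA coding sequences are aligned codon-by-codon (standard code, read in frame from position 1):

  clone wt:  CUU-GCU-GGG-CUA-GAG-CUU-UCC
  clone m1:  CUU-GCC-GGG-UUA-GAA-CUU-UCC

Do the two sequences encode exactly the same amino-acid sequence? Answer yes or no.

Codon 1: CUU Leu / CUU Leu — identical.
Codon 2: GCU Ala / GCC Ala — synonymous.
Codon 3: GGG Gly / GGG Gly — identical.
Codon 4: CUA Leu / UUA Leu — synonymous.
Codon 5: GAG Glu / GAA Glu — synonymous.
Codon 6: CUU Leu / CUU Leu — identical.
Codon 7: UCC Ser / UCC Ser — identical.
Nonsynonymous differences: 0 → same protein.

yes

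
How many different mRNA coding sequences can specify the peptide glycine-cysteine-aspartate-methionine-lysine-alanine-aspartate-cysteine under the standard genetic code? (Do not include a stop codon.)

512

Gly: 4 codons.
Cys: 2 codons.
Asp: 2 codons.
Met: 1 codon.
Lys: 2 codons.
Ala: 4 codons.
Asp: 2 codons.
Cys: 2 codons.
4 × 2 × 2 × 1 × 2 × 4 × 2 × 2 = 512.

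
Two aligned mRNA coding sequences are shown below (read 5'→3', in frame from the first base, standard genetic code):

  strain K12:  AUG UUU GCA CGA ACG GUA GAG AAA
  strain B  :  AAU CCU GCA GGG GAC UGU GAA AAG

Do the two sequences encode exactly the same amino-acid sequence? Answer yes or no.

Codon 1: AUG Met / AAU Asn — nonsynonymous.
Codon 2: UUU Phe / CCU Pro — nonsynonymous.
Codon 3: GCA Ala / GCA Ala — identical.
Codon 4: CGA Arg / GGG Gly — nonsynonymous.
Codon 5: ACG Thr / GAC Asp — nonsynonymous.
Codon 6: GUA Val / UGU Cys — nonsynonymous.
Codon 7: GAG Glu / GAA Glu — synonymous.
Codon 8: AAA Lys / AAG Lys — synonymous.
Nonsynonymous differences: 5 → different protein.

no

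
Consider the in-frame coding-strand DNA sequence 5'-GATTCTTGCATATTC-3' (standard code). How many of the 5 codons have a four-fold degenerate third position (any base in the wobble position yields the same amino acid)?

Codon 1 GAT (Asp): third position 2-fold.
Codon 2 TCT (Ser): third position 4-fold.
Codon 3 TGC (Cys): third position 2-fold.
Codon 4 ATA (Ile): third position 3-fold.
Codon 5 TTC (Phe): third position 2-fold.
Four-fold degenerate third positions: 1.

1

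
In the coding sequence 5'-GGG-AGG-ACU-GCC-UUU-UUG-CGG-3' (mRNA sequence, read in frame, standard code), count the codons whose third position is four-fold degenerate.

Codon 1 GGG (Gly): third position 4-fold.
Codon 2 AGG (Arg): third position 2-fold.
Codon 3 ACU (Thr): third position 4-fold.
Codon 4 GCC (Ala): third position 4-fold.
Codon 5 UUU (Phe): third position 2-fold.
Codon 6 UUG (Leu): third position 2-fold.
Codon 7 CGG (Arg): third position 4-fold.
Four-fold degenerate third positions: 4.

4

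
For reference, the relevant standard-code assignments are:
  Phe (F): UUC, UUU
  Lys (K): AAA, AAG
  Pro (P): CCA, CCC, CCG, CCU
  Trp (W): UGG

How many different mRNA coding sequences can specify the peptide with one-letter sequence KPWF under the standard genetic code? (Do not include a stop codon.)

16

Lys: 2 codons.
Pro: 4 codons.
Trp: 1 codon.
Phe: 2 codons.
2 × 4 × 1 × 2 = 16.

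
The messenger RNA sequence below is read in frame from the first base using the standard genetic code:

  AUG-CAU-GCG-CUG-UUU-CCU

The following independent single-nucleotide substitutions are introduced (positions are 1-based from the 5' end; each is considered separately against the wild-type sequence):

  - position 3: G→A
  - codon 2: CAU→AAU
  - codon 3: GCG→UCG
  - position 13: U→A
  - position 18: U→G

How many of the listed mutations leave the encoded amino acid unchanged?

1

Codon 1: AUG (Met) → AUA (Ile) — missense.
Codon 2: CAU (His) → AAU (Asn) — missense.
Codon 3: GCG (Ala) → UCG (Ser) — missense.
Codon 5: UUU (Phe) → AUU (Ile) — missense.
Codon 6: CCU (Pro) → CCG (Pro) — synonymous.
Synonymous: 1 of 5.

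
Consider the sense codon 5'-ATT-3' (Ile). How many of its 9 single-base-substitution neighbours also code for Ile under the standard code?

2

Position 1: none → 0 synonymous.
Position 2: none → 0 synonymous.
Position 3: ATC, ATA → 2 synonymous.
Total: 0 + 0 + 2 = 2.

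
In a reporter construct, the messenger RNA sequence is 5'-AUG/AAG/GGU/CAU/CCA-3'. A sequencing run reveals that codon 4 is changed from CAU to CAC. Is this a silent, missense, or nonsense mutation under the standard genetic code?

silent

Position 12 falls in codon 4: CAU → His.
After the substitution the codon is CAC → His.
Both encode His, so the change is synonymous.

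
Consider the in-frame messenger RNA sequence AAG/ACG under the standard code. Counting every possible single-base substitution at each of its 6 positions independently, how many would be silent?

4

Codon 1 (AAG, Lys): 1 synonymous substitution.
Codon 2 (ACG, Thr): 3 synonymous substitutions.
Total: 1 + 3 = 4.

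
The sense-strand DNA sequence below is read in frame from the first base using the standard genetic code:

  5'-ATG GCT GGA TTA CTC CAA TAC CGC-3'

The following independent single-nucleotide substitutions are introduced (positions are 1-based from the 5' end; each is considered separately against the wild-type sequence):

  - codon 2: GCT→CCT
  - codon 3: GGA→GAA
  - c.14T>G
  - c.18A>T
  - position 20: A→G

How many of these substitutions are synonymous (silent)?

Codon 2: GCT (Ala) → CCT (Pro) — missense.
Codon 3: GGA (Gly) → GAA (Glu) — missense.
Codon 5: CTC (Leu) → CGC (Arg) — missense.
Codon 6: CAA (Gln) → CAT (His) — missense.
Codon 7: TAC (Tyr) → TGC (Cys) — missense.
Synonymous: 0 of 5.

0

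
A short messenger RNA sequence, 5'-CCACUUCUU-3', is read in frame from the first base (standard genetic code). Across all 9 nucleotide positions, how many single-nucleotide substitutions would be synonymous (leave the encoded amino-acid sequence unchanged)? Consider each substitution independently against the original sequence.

9

Codon 1 (CCA, Pro): 3 synonymous substitutions.
Codon 2 (CUU, Leu): 3 synonymous substitutions.
Codon 3 (CUU, Leu): 3 synonymous substitutions.
Total: 3 + 3 + 3 = 9.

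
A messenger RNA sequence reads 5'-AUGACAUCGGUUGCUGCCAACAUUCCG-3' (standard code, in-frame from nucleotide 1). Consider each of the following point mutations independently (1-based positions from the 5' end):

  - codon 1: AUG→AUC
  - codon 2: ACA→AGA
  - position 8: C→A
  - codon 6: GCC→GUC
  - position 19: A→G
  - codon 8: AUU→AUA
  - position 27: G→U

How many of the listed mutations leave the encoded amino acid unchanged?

2

Codon 1: AUG (Met) → AUC (Ile) — missense.
Codon 2: ACA (Thr) → AGA (Arg) — missense.
Codon 3: UCG (Ser) → UAG (Stop) — nonsense.
Codon 6: GCC (Ala) → GUC (Val) — missense.
Codon 7: AAC (Asn) → GAC (Asp) — missense.
Codon 8: AUU (Ile) → AUA (Ile) — synonymous.
Codon 9: CCG (Pro) → CCU (Pro) — synonymous.
Synonymous: 2 of 7.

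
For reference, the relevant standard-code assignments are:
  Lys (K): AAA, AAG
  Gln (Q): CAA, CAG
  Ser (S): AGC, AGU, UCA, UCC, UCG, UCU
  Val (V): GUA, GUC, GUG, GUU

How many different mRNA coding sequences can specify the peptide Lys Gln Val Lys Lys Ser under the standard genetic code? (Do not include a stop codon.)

384

Lys: 2 codons.
Gln: 2 codons.
Val: 4 codons.
Lys: 2 codons.
Lys: 2 codons.
Ser: 6 codons.
2 × 2 × 4 × 2 × 2 × 6 = 384.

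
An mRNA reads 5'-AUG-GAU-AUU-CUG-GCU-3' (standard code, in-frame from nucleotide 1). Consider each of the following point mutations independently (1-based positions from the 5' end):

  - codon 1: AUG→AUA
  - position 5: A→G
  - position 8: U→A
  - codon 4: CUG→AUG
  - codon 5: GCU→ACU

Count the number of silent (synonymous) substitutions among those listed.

Codon 1: AUG (Met) → AUA (Ile) — missense.
Codon 2: GAU (Asp) → GGU (Gly) — missense.
Codon 3: AUU (Ile) → AAU (Asn) — missense.
Codon 4: CUG (Leu) → AUG (Met) — missense.
Codon 5: GCU (Ala) → ACU (Thr) — missense.
Synonymous: 0 of 5.

0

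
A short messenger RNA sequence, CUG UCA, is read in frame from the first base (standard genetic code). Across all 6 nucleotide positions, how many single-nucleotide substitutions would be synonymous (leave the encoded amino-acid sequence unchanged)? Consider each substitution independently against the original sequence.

Codon 1 (CUG, Leu): 4 synonymous substitutions.
Codon 2 (UCA, Ser): 3 synonymous substitutions.
Total: 4 + 3 = 7.

7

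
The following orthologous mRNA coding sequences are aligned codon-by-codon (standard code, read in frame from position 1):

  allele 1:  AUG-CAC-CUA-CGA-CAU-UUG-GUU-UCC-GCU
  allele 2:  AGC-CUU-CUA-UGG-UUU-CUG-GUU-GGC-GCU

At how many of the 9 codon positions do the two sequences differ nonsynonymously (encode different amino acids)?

5

Codon 1: AUG Met / AGC Ser — nonsynonymous.
Codon 2: CAC His / CUU Leu — nonsynonymous.
Codon 3: CUA Leu / CUA Leu — identical.
Codon 4: CGA Arg / UGG Trp — nonsynonymous.
Codon 5: CAU His / UUU Phe — nonsynonymous.
Codon 6: UUG Leu / CUG Leu — synonymous.
Codon 7: GUU Val / GUU Val — identical.
Codon 8: UCC Ser / GGC Gly — nonsynonymous.
Codon 9: GCU Ala / GCU Ala — identical.
Nonsynonymous differences: 5.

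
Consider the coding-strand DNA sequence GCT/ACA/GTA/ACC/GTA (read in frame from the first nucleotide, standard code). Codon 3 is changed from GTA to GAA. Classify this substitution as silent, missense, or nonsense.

missense

Position 8 falls in codon 3: GTA → Val.
After the substitution the codon is GAA → Glu.
Val ≠ Glu, so this is a missense mutation.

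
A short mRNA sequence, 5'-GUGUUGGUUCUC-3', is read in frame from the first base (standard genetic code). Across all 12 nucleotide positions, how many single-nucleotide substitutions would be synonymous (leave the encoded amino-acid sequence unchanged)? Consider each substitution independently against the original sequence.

Codon 1 (GUG, Val): 3 synonymous substitutions.
Codon 2 (UUG, Leu): 2 synonymous substitutions.
Codon 3 (GUU, Val): 3 synonymous substitutions.
Codon 4 (CUC, Leu): 3 synonymous substitutions.
Total: 3 + 2 + 3 + 3 = 11.

11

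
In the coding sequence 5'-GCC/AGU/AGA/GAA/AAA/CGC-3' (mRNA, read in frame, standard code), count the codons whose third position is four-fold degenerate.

Codon 1 GCC (Ala): third position 4-fold.
Codon 2 AGU (Ser): third position 2-fold.
Codon 3 AGA (Arg): third position 2-fold.
Codon 4 GAA (Glu): third position 2-fold.
Codon 5 AAA (Lys): third position 2-fold.
Codon 6 CGC (Arg): third position 4-fold.
Four-fold degenerate third positions: 2.

2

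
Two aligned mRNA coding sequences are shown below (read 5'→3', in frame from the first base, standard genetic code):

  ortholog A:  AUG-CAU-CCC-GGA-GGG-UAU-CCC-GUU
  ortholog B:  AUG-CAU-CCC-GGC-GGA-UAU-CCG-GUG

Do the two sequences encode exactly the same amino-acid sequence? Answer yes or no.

Codon 1: AUG Met / AUG Met — identical.
Codon 2: CAU His / CAU His — identical.
Codon 3: CCC Pro / CCC Pro — identical.
Codon 4: GGA Gly / GGC Gly — synonymous.
Codon 5: GGG Gly / GGA Gly — synonymous.
Codon 6: UAU Tyr / UAU Tyr — identical.
Codon 7: CCC Pro / CCG Pro — synonymous.
Codon 8: GUU Val / GUG Val — synonymous.
Nonsynonymous differences: 0 → same protein.

yes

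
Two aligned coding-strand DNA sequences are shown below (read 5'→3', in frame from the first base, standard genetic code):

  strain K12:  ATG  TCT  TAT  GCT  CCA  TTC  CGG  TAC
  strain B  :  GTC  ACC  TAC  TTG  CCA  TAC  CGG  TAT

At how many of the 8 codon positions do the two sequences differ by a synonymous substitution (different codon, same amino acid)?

2

Codon 1: ATG Met / GTC Val — nonsynonymous.
Codon 2: TCT Ser / ACC Thr — nonsynonymous.
Codon 3: TAT Tyr / TAC Tyr — synonymous.
Codon 4: GCT Ala / TTG Leu — nonsynonymous.
Codon 5: CCA Pro / CCA Pro — identical.
Codon 6: TTC Phe / TAC Tyr — nonsynonymous.
Codon 7: CGG Arg / CGG Arg — identical.
Codon 8: TAC Tyr / TAT Tyr — synonymous.
Synonymous differences: 2.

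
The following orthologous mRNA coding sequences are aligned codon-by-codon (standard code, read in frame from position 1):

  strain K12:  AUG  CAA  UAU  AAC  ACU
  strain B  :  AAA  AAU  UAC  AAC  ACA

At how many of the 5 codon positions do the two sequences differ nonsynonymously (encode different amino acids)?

Codon 1: AUG Met / AAA Lys — nonsynonymous.
Codon 2: CAA Gln / AAU Asn — nonsynonymous.
Codon 3: UAU Tyr / UAC Tyr — synonymous.
Codon 4: AAC Asn / AAC Asn — identical.
Codon 5: ACU Thr / ACA Thr — synonymous.
Nonsynonymous differences: 2.

2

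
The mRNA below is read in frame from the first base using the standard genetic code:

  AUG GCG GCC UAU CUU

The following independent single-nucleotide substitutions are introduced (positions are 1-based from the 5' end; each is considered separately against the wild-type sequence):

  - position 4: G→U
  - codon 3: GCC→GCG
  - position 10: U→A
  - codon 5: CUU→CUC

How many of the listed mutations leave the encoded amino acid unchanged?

2

Codon 2: GCG (Ala) → UCG (Ser) — missense.
Codon 3: GCC (Ala) → GCG (Ala) — synonymous.
Codon 4: UAU (Tyr) → AAU (Asn) — missense.
Codon 5: CUU (Leu) → CUC (Leu) — synonymous.
Synonymous: 2 of 4.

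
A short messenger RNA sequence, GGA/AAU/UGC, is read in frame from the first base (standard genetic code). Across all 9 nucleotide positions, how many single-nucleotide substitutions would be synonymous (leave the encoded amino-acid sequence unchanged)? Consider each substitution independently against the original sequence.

Codon 1 (GGA, Gly): 3 synonymous substitutions.
Codon 2 (AAU, Asn): 1 synonymous substitution.
Codon 3 (UGC, Cys): 1 synonymous substitution.
Total: 3 + 1 + 1 = 5.

5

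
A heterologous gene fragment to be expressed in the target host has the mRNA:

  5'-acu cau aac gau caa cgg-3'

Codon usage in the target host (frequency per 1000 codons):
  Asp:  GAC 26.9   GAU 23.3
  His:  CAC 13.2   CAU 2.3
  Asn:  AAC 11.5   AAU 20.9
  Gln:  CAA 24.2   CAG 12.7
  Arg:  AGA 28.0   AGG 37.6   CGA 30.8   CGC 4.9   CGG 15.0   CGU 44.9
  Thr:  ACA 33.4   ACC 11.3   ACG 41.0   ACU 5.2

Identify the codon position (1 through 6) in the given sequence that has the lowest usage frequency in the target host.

2

Codon 1 ACU (Thr): 5.2 per 1000.
Codon 2 CAU (His): 2.3 per 1000.
Codon 3 AAC (Asn): 11.5 per 1000.
Codon 4 GAU (Asp): 23.3 per 1000.
Codon 5 CAA (Gln): 24.2 per 1000.
Codon 6 CGG (Arg): 15.0 per 1000.
Lowest frequency is 2.3 at codon 2.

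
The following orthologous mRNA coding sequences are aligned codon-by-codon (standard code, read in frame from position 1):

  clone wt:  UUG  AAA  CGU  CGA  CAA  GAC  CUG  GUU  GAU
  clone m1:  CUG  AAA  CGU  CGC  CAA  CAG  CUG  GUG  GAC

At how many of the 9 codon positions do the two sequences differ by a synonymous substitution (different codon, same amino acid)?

Codon 1: UUG Leu / CUG Leu — synonymous.
Codon 2: AAA Lys / AAA Lys — identical.
Codon 3: CGU Arg / CGU Arg — identical.
Codon 4: CGA Arg / CGC Arg — synonymous.
Codon 5: CAA Gln / CAA Gln — identical.
Codon 6: GAC Asp / CAG Gln — nonsynonymous.
Codon 7: CUG Leu / CUG Leu — identical.
Codon 8: GUU Val / GUG Val — synonymous.
Codon 9: GAU Asp / GAC Asp — synonymous.
Synonymous differences: 4.

4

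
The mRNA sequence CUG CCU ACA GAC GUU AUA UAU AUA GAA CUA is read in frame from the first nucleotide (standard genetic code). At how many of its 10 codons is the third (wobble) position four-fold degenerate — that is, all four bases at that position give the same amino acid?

Codon 1 CUG (Leu): third position 4-fold.
Codon 2 CCU (Pro): third position 4-fold.
Codon 3 ACA (Thr): third position 4-fold.
Codon 4 GAC (Asp): third position 2-fold.
Codon 5 GUU (Val): third position 4-fold.
Codon 6 AUA (Ile): third position 3-fold.
Codon 7 UAU (Tyr): third position 2-fold.
Codon 8 AUA (Ile): third position 3-fold.
Codon 9 GAA (Glu): third position 2-fold.
Codon 10 CUA (Leu): third position 4-fold.
Four-fold degenerate third positions: 5.

5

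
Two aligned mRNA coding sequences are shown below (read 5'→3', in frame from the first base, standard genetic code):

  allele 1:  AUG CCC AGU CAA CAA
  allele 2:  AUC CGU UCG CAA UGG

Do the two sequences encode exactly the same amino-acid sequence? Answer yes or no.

no

Codon 1: AUG Met / AUC Ile — nonsynonymous.
Codon 2: CCC Pro / CGU Arg — nonsynonymous.
Codon 3: AGU Ser / UCG Ser — synonymous.
Codon 4: CAA Gln / CAA Gln — identical.
Codon 5: CAA Gln / UGG Trp — nonsynonymous.
Nonsynonymous differences: 3 → different protein.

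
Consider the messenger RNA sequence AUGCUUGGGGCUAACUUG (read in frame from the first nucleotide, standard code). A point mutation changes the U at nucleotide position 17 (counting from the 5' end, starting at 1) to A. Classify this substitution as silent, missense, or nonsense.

nonsense

Position 17 falls in codon 6: UUG → Leu.
After the substitution the codon is UAG → Stop.
The new codon is a stop codon, so this is a nonsense mutation.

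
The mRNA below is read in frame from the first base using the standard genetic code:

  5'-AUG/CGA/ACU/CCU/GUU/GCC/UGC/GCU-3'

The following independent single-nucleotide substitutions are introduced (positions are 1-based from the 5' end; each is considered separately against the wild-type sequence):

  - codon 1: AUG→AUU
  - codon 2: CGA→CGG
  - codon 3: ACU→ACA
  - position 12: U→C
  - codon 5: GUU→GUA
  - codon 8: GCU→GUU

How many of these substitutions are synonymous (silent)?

4

Codon 1: AUG (Met) → AUU (Ile) — missense.
Codon 2: CGA (Arg) → CGG (Arg) — synonymous.
Codon 3: ACU (Thr) → ACA (Thr) — synonymous.
Codon 4: CCU (Pro) → CCC (Pro) — synonymous.
Codon 5: GUU (Val) → GUA (Val) — synonymous.
Codon 8: GCU (Ala) → GUU (Val) — missense.
Synonymous: 4 of 6.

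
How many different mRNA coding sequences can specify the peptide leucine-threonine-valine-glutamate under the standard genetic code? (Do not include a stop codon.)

Leu: 6 codons.
Thr: 4 codons.
Val: 4 codons.
Glu: 2 codons.
6 × 4 × 4 × 2 = 192.

192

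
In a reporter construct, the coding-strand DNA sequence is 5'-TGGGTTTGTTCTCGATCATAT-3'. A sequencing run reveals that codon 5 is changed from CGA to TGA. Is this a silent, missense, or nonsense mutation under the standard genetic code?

Position 13 falls in codon 5: CGA → Arg.
After the substitution the codon is TGA → Stop.
The new codon is a stop codon, so this is a nonsense mutation.

nonsense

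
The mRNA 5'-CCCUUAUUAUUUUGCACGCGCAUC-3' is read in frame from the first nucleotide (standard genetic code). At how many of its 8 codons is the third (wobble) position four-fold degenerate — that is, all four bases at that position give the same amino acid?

3

Codon 1 CCC (Pro): third position 4-fold.
Codon 2 UUA (Leu): third position 2-fold.
Codon 3 UUA (Leu): third position 2-fold.
Codon 4 UUU (Phe): third position 2-fold.
Codon 5 UGC (Cys): third position 2-fold.
Codon 6 ACG (Thr): third position 4-fold.
Codon 7 CGC (Arg): third position 4-fold.
Codon 8 AUC (Ile): third position 3-fold.
Four-fold degenerate third positions: 3.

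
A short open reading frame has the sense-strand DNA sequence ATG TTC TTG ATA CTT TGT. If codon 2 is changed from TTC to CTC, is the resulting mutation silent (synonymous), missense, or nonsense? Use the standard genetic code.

Position 4 falls in codon 2: TTC → Phe.
After the substitution the codon is CTC → Leu.
Phe ≠ Leu, so this is a missense mutation.

missense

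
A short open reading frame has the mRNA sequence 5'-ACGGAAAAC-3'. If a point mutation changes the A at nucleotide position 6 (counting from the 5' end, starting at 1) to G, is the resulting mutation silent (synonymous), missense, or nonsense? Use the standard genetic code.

Position 6 falls in codon 2: GAA → Glu.
After the substitution the codon is GAG → Glu.
Both encode Glu, so the change is synonymous.

silent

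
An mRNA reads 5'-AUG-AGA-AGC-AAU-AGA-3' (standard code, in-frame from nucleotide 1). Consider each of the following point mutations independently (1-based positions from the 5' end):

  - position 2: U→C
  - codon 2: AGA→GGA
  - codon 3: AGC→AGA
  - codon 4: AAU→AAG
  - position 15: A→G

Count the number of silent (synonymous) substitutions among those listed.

1

Codon 1: AUG (Met) → ACG (Thr) — missense.
Codon 2: AGA (Arg) → GGA (Gly) — missense.
Codon 3: AGC (Ser) → AGA (Arg) — missense.
Codon 4: AAU (Asn) → AAG (Lys) — missense.
Codon 5: AGA (Arg) → AGG (Arg) — synonymous.
Synonymous: 1 of 5.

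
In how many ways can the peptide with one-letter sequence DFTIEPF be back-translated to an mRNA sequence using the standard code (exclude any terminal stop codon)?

768

Asp: 2 codons.
Phe: 2 codons.
Thr: 4 codons.
Ile: 3 codons.
Glu: 2 codons.
Pro: 4 codons.
Phe: 2 codons.
2 × 2 × 4 × 3 × 2 × 4 × 2 = 768.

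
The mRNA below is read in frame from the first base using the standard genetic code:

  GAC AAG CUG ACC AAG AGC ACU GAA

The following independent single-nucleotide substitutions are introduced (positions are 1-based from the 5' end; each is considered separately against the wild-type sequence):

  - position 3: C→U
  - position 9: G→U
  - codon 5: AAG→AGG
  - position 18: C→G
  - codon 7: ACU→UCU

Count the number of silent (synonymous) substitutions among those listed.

2

Codon 1: GAC (Asp) → GAU (Asp) — synonymous.
Codon 3: CUG (Leu) → CUU (Leu) — synonymous.
Codon 5: AAG (Lys) → AGG (Arg) — missense.
Codon 6: AGC (Ser) → AGG (Arg) — missense.
Codon 7: ACU (Thr) → UCU (Ser) — missense.
Synonymous: 2 of 5.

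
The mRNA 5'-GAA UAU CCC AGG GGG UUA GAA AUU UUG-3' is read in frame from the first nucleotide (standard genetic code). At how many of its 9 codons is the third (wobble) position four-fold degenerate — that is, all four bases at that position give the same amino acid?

2

Codon 1 GAA (Glu): third position 2-fold.
Codon 2 UAU (Tyr): third position 2-fold.
Codon 3 CCC (Pro): third position 4-fold.
Codon 4 AGG (Arg): third position 2-fold.
Codon 5 GGG (Gly): third position 4-fold.
Codon 6 UUA (Leu): third position 2-fold.
Codon 7 GAA (Glu): third position 2-fold.
Codon 8 AUU (Ile): third position 3-fold.
Codon 9 UUG (Leu): third position 2-fold.
Four-fold degenerate third positions: 2.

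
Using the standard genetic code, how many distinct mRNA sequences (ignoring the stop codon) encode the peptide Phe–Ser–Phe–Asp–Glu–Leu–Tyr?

1152

Phe: 2 codons.
Ser: 6 codons.
Phe: 2 codons.
Asp: 2 codons.
Glu: 2 codons.
Leu: 6 codons.
Tyr: 2 codons.
2 × 6 × 2 × 2 × 2 × 6 × 2 = 1152.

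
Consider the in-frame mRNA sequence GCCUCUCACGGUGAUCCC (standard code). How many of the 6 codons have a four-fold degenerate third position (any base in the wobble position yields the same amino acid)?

Codon 1 GCC (Ala): third position 4-fold.
Codon 2 UCU (Ser): third position 4-fold.
Codon 3 CAC (His): third position 2-fold.
Codon 4 GGU (Gly): third position 4-fold.
Codon 5 GAU (Asp): third position 2-fold.
Codon 6 CCC (Pro): third position 4-fold.
Four-fold degenerate third positions: 4.

4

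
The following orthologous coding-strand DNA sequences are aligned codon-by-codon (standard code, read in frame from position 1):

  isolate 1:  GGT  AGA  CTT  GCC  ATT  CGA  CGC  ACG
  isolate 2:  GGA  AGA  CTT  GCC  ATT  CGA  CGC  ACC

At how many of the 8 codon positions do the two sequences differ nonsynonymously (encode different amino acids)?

0

Codon 1: GGT Gly / GGA Gly — synonymous.
Codon 2: AGA Arg / AGA Arg — identical.
Codon 3: CTT Leu / CTT Leu — identical.
Codon 4: GCC Ala / GCC Ala — identical.
Codon 5: ATT Ile / ATT Ile — identical.
Codon 6: CGA Arg / CGA Arg — identical.
Codon 7: CGC Arg / CGC Arg — identical.
Codon 8: ACG Thr / ACC Thr — synonymous.
Nonsynonymous differences: 0.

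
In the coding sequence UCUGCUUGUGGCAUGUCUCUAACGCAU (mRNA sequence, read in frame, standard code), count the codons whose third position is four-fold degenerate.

6

Codon 1 UCU (Ser): third position 4-fold.
Codon 2 GCU (Ala): third position 4-fold.
Codon 3 UGU (Cys): third position 2-fold.
Codon 4 GGC (Gly): third position 4-fold.
Codon 5 AUG (Met): third position 1-fold.
Codon 6 UCU (Ser): third position 4-fold.
Codon 7 CUA (Leu): third position 4-fold.
Codon 8 ACG (Thr): third position 4-fold.
Codon 9 CAU (His): third position 2-fold.
Four-fold degenerate third positions: 6.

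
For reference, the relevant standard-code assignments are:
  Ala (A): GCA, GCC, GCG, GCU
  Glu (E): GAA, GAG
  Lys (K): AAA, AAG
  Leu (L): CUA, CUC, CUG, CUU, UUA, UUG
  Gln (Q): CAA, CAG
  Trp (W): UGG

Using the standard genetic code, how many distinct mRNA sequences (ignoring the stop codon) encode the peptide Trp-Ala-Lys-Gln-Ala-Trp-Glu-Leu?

768

Trp: 1 codon.
Ala: 4 codons.
Lys: 2 codons.
Gln: 2 codons.
Ala: 4 codons.
Trp: 1 codon.
Glu: 2 codons.
Leu: 6 codons.
1 × 4 × 2 × 2 × 4 × 1 × 2 × 6 = 768.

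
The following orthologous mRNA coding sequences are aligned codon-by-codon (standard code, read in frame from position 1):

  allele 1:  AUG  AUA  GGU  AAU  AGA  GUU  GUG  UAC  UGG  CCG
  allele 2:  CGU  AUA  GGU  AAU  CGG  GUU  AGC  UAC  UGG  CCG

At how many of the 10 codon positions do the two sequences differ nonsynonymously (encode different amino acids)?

Codon 1: AUG Met / CGU Arg — nonsynonymous.
Codon 2: AUA Ile / AUA Ile — identical.
Codon 3: GGU Gly / GGU Gly — identical.
Codon 4: AAU Asn / AAU Asn — identical.
Codon 5: AGA Arg / CGG Arg — synonymous.
Codon 6: GUU Val / GUU Val — identical.
Codon 7: GUG Val / AGC Ser — nonsynonymous.
Codon 8: UAC Tyr / UAC Tyr — identical.
Codon 9: UGG Trp / UGG Trp — identical.
Codon 10: CCG Pro / CCG Pro — identical.
Nonsynonymous differences: 2.

2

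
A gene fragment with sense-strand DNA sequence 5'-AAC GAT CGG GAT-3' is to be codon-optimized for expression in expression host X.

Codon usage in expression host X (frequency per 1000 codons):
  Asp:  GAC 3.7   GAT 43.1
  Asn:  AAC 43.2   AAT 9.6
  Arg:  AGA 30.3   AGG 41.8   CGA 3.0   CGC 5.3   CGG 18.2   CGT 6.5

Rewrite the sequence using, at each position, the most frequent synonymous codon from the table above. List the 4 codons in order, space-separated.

Codon 1 (Asn): best is AAC at 43.2.
Codon 2 (Asp): best is GAT at 43.1.
Codon 3 (Arg): best is AGG at 41.8.
Codon 4 (Asp): best is GAT at 43.1.

AAC GAT AGG GAT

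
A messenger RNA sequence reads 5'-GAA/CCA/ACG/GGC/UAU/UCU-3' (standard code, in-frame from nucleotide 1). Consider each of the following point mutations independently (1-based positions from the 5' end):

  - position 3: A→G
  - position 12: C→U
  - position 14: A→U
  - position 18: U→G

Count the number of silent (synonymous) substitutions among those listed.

3

Codon 1: GAA (Glu) → GAG (Glu) — synonymous.
Codon 4: GGC (Gly) → GGU (Gly) — synonymous.
Codon 5: UAU (Tyr) → UUU (Phe) — missense.
Codon 6: UCU (Ser) → UCG (Ser) — synonymous.
Synonymous: 3 of 4.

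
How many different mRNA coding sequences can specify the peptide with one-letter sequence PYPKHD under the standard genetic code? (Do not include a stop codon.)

Pro: 4 codons.
Tyr: 2 codons.
Pro: 4 codons.
Lys: 2 codons.
His: 2 codons.
Asp: 2 codons.
4 × 2 × 4 × 2 × 2 × 2 = 256.

256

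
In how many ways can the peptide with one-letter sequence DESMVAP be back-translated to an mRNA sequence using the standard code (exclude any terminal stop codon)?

1536

Asp: 2 codons.
Glu: 2 codons.
Ser: 6 codons.
Met: 1 codon.
Val: 4 codons.
Ala: 4 codons.
Pro: 4 codons.
2 × 2 × 6 × 1 × 4 × 4 × 4 = 1536.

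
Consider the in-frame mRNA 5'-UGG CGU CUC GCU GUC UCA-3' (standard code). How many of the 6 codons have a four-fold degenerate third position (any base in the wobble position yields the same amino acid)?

Codon 1 UGG (Trp): third position 1-fold.
Codon 2 CGU (Arg): third position 4-fold.
Codon 3 CUC (Leu): third position 4-fold.
Codon 4 GCU (Ala): third position 4-fold.
Codon 5 GUC (Val): third position 4-fold.
Codon 6 UCA (Ser): third position 4-fold.
Four-fold degenerate third positions: 5.

5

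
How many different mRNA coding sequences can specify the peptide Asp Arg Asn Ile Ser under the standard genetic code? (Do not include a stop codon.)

432

Asp: 2 codons.
Arg: 6 codons.
Asn: 2 codons.
Ile: 3 codons.
Ser: 6 codons.
2 × 6 × 2 × 3 × 6 = 432.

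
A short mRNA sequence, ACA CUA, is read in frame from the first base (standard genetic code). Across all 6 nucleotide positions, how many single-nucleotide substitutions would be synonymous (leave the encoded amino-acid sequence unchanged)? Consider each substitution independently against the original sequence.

Codon 1 (ACA, Thr): 3 synonymous substitutions.
Codon 2 (CUA, Leu): 4 synonymous substitutions.
Total: 3 + 4 = 7.

7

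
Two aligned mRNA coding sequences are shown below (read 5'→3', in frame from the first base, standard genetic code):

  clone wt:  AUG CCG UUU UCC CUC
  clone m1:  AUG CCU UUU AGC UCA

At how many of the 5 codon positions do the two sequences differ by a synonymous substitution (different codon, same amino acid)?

2

Codon 1: AUG Met / AUG Met — identical.
Codon 2: CCG Pro / CCU Pro — synonymous.
Codon 3: UUU Phe / UUU Phe — identical.
Codon 4: UCC Ser / AGC Ser — synonymous.
Codon 5: CUC Leu / UCA Ser — nonsynonymous.
Synonymous differences: 2.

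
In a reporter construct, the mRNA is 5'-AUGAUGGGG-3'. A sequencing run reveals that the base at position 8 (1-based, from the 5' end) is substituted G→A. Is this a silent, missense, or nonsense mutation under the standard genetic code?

Position 8 falls in codon 3: GGG → Gly.
After the substitution the codon is GAG → Glu.
Gly ≠ Glu, so this is a missense mutation.

missense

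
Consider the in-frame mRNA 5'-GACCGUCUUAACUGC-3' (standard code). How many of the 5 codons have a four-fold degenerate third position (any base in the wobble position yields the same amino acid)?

Codon 1 GAC (Asp): third position 2-fold.
Codon 2 CGU (Arg): third position 4-fold.
Codon 3 CUU (Leu): third position 4-fold.
Codon 4 AAC (Asn): third position 2-fold.
Codon 5 UGC (Cys): third position 2-fold.
Four-fold degenerate third positions: 2.

2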